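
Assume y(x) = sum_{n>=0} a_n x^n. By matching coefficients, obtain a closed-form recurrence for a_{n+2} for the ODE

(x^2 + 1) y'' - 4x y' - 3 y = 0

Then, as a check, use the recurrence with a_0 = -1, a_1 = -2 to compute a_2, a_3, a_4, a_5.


Substitute y = sum_n a_n x^n.
(1 + 1 x^2) y'' contributes (n+2)(n+1) a_{n+2} + n(n-1) a_n at x^n.
-4 x y'(x) contributes -4 n a_n at x^n.
-3 y(x) contributes -3 a_n at x^n.
Matching x^n: (n+2)(n+1) a_{n+2} + (n(n-1) - 4 n - 3) a_n = 0.
Thus a_{n+2} = (-n(n-1) + 4 n + 3) / ((n+1)(n+2)) * a_n.

Check with a_0 = -1, a_1 = -2 (apply the recurrence for n = 0, 1, 2, 3): a_0 = -1, a_1 = -2, a_2 = -3/2, a_3 = -7/3, a_4 = -9/8, a_5 = -21/20.

a_(n+2) = (-n(n-1) + 4 n + 3) / ((n+1)(n+2)) * a_n; check: a_0 = -1, a_1 = -2, a_2 = -3/2, a_3 = -7/3, a_4 = -9/8, a_5 = -21/20


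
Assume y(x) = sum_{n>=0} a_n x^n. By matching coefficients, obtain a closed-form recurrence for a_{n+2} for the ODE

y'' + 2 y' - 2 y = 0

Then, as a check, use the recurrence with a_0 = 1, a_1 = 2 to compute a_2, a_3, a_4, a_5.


Substitute y = sum_n a_n x^n.
y''(x) has coefficient (n+2)(n+1) a_{n+2} at x^n;
2 y'(x) has coefficient 2 (n+1) a_{n+1} at x^n;
-2 y(x) has coefficient -2 a_n at x^n.
Matching x^n: (n+2)(n+1) a_{n+2} + 2 (n+1) a_{n+1} - 2 a_n = 0.
Thus a_{n+2} = [-2 (n+1) a_{n+1} + 2 a_n] / ((n+1)(n+2)).

Check with a_0 = 1, a_1 = 2 (apply the recurrence for n = 0, 1, 2, 3): a_0 = 1, a_1 = 2, a_2 = -1, a_3 = 4/3, a_4 = -5/6, a_5 = 7/15.

a_(n+2) = [-2 (n+1) a_(n+1) + 2 a_n] / ((n+1)(n+2)); check: a_0 = 1, a_1 = 2, a_2 = -1, a_3 = 4/3, a_4 = -5/6, a_5 = 7/15


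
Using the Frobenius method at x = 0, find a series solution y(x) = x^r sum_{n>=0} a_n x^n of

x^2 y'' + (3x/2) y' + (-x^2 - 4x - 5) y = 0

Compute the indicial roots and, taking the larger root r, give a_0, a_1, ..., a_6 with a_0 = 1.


Write in Frobenius form y'' + (p(x)/x) y' + (q(x)/x^2) y = 0:
  p(x) = 3/2,  q(x) = -x^2 - 4x - 5.
Indicial equation: r(r-1) + (3/2) r + (-5) = 0 -> roots r_1 = 2, r_2 = -5/2.
Take r = r_1 = 2. Let y(x) = x^r sum_{n>=0} a_n x^n with a_0 = 1.
Substitute y = x^r sum a_n x^n and match x^{r+n}. The recurrence is
  D(n) a_n - 4 a_{n-1} - 1 a_{n-2} = 0,  where D(n) = (r+n)(r+n-1) + (3/2)(r+n) + (-5).
  a_n = [4 a_{n-1} + 1 a_{n-2}] / D(n).
Since the indicial polynomial factors as (r - r_1)(r - r_2), D(n) = (r_1 + n - r_1)(r_1 + n - r_2) = n(n + 9/2).
Evaluating step by step (a_0 = 1):
  n = 1: D(1) = 1(1 + 9/2) = 11/2; numerator = 4(1) = 4; a_1 = (4)/(11/2) = 8/11
  n = 2: D(2) = 2(2 + 9/2) = 13; numerator = 4(8/11) + 1(1) = 43/11; a_2 = (43/11)/(13) = 43/143
  n = 3: D(3) = 3(3 + 9/2) = 45/2; numerator = 4(43/143) + 1(8/11) = 276/143; a_3 = (276/143)/(45/2) = 184/2145
  n = 4: D(4) = 4(4 + 9/2) = 34; numerator = 4(184/2145) + 1(43/143) = 1381/2145; a_4 = (1381/2145)/(34) = 1381/72930
  n = 5: D(5) = 5(5 + 9/2) = 95/2; numerator = 4(1381/72930) + 1(184/2145) = 1178/7293; a_5 = (1178/7293)/(95/2) = 124/36465
  n = 6: D(6) = 6(6 + 9/2) = 63; numerator = 4(124/36465) + 1(1381/72930) = 791/24310; a_6 = (791/24310)/(63) = 113/218790

r = 2; a_0 = 1; a_1 = 8/11; a_2 = 43/143; a_3 = 184/2145; a_4 = 1381/72930; a_5 = 124/36465; a_6 = 113/218790


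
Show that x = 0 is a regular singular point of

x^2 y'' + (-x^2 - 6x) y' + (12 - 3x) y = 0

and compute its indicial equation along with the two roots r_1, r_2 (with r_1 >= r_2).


Divide by x^2 to reach normal form y'' + P_1(x) y' + P_2(x) y = 0 with P_1(x) = -1 - 6/x and P_2(x) = -3/x + 12/x^2.
x = 0 is a singular point because the y'-coefficient -1 - 6/x has a pole at x = 0 and the y-coefficient -3/x + 12/x^2 has a pole at x = 0.
It is a regular singular point because x P_1(x) = p(x) = -x - 6 and x^2 P_2(x) = q(x) = 12 - 3x are polynomials, hence analytic at x = 0.
p(0) = -6,  q(0) = 12.
Indicial equation: r(r-1) + p(0) r + q(0) = 0, i.e. r^2 + (p(0) - 1) r + q(0) = 0, i.e. r^2 - 7 r + 12 = 0.
Discriminant: (-7)^2 - 4(12) = 1, so r = (7 ± 1)/2.
Solving: r_1 = 4, r_2 = 3.

indicial: r^2 - 7 r + 12 = 0; roots r_1 = 4, r_2 = 3


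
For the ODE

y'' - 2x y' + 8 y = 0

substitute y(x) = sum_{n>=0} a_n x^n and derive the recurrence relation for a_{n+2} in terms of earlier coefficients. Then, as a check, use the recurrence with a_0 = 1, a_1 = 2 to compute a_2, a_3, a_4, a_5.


Substitute y = sum_n a_n x^n.
y''(x) has coefficient (n+2)(n+1) a_{n+2} at x^n;
-2 x y'(x) has coefficient -2 n a_n at x^n (shift);
8 y(x) has coefficient 8 a_n at x^n.
Matching x^n: (n+2)(n+1) a_{n+2} + (-2n + 8) a_n = 0.
Thus a_{n+2} = (2n - 8) / ((n+1)(n+2)) * a_n.

Check with a_0 = 1, a_1 = 2 (apply the recurrence for n = 0, 1, 2, 3): a_0 = 1, a_1 = 2, a_2 = -4, a_3 = -2, a_4 = 4/3, a_5 = 1/5.

a_(n+2) = (2n - 8) / ((n+1)(n+2)) * a_n; check: a_0 = 1, a_1 = 2, a_2 = -4, a_3 = -2, a_4 = 4/3, a_5 = 1/5


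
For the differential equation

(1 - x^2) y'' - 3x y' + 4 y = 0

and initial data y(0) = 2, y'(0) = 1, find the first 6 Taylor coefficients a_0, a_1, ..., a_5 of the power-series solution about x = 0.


Ansatz: y(x) = sum_{n>=0} a_n x^n, so y'(x) = sum_{n>=1} n a_n x^(n-1) and y''(x) = sum_{n>=2} n(n-1) a_n x^(n-2).
Substitute into P(x) y'' + Q(x) y' + R(x) y = 0 with P(x) = 1 - x^2, Q(x) = -3x, R(x) = 4, and match powers of x.
Initial conditions: a_0 = 2, a_1 = 1.
Setting the coefficient of each power of x to zero and solving order by order (substituting the coefficients already found):
  x^0: 2 a_2 + 4 a_0 = 0  ->  2 a_2 = -4 a_0 = -8  ->  a_2 = -4
  x^1: 6 a_3 + a_1 = 0  ->  6 a_3 = -a_1 = -1  ->  a_3 = -1/6
  x^2: 12 a_4 - 4 a_2 = 0  ->  12 a_4 = 4 a_2 = -16  ->  a_4 = -4/3
  x^3: 20 a_5 - 11 a_3 = 0  ->  20 a_5 = 11 a_3 = -11/6  ->  a_5 = -11/120
Truncated series: y(x) = 2 + x - 4 x^2 - (1/6) x^3 - (4/3) x^4 - (11/120) x^5 + O(x^6).

a_0 = 2; a_1 = 1; a_2 = -4; a_3 = -1/6; a_4 = -4/3; a_5 = -11/120


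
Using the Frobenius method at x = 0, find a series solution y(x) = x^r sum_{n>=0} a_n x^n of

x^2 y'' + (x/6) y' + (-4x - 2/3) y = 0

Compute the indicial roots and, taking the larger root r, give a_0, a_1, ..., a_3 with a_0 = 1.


Write in Frobenius form y'' + (p(x)/x) y' + (q(x)/x^2) y = 0:
  p(x) = 1/6,  q(x) = -4x - 2/3.
Indicial equation: r(r-1) + (1/6) r + (-2/3) = 0 -> roots r_1 = 4/3, r_2 = -1/2.
Take r = r_1 = 4/3. Let y(x) = x^r sum_{n>=0} a_n x^n with a_0 = 1.
Substitute y = x^r sum a_n x^n and match x^{r+n}. The recurrence is
  D(n) a_n - 4 a_{n-1} = 0,  where D(n) = (r+n)(r+n-1) + (1/6)(r+n) + (-2/3).
  a_n = 4 / D(n) * a_{n-1}.
Since the indicial polynomial factors as (r - r_1)(r - r_2), D(n) = (r_1 + n - r_1)(r_1 + n - r_2) = n(n + 11/6).
Evaluating step by step (a_0 = 1):
  n = 1: D(1) = 1(1 + 11/6) = 17/6; numerator = 4(1) = 4; a_1 = (4)/(17/6) = 24/17
  n = 2: D(2) = 2(2 + 11/6) = 23/3; numerator = 4(24/17) = 96/17; a_2 = (96/17)/(23/3) = 288/391
  n = 3: D(3) = 3(3 + 11/6) = 29/2; numerator = 4(288/391) = 1152/391; a_3 = (1152/391)/(29/2) = 2304/11339

r = 4/3; a_0 = 1; a_1 = 24/17; a_2 = 288/391; a_3 = 2304/11339


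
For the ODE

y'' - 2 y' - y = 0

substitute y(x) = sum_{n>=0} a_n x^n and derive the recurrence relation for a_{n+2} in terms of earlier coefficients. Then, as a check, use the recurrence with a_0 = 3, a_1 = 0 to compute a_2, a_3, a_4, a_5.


Substitute y = sum_n a_n x^n.
y''(x) has coefficient (n+2)(n+1) a_{n+2} at x^n;
-2 y'(x) has coefficient -2 (n+1) a_{n+1} at x^n;
-y(x) has coefficient -1 a_n at x^n.
Matching x^n: (n+2)(n+1) a_{n+2} - 2 (n+1) a_{n+1} - 1 a_n = 0.
Thus a_{n+2} = [2 (n+1) a_{n+1} + 1 a_n] / ((n+1)(n+2)).

Check with a_0 = 3, a_1 = 0 (apply the recurrence for n = 0, 1, 2, 3): a_0 = 3, a_1 = 0, a_2 = 3/2, a_3 = 1, a_4 = 5/8, a_5 = 3/10.

a_(n+2) = [2 (n+1) a_(n+1) + 1 a_n] / ((n+1)(n+2)); check: a_0 = 3, a_1 = 0, a_2 = 3/2, a_3 = 1, a_4 = 5/8, a_5 = 3/10


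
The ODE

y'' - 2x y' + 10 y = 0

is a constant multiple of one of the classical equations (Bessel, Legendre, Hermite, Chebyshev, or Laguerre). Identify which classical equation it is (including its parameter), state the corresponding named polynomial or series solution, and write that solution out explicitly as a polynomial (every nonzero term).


The equation is already in a standard form:  y'' - 2x y' + 10 y = 0.
This matches the Hermite equation y'' - 2x y' + 2n y = 0 with 2n = 10, so n = 5; the polynomial solution is H_5(x).
With y = sum_k a_k x^k, matching x^k gives (k+2)(k+1) a_{k+2} = 2(k - n) a_k = 2(k - 5) a_k. The right side vanishes at k = 5, so the series with the parity of 5 terminates at degree 5.
Standard normalization: leading coefficient of H_n is 2^n, so a_5 = 2^5 = 32. Work downward with a_k = (k+1)(k+2) a_{k+2} / (2(k - n)):
  a_3 = (4)(5)(32) / (2(3 - 5)) = 640/(-4) = -160
  a_1 = (2)(3)(-160) / (2(1 - 5)) = -960/(-8) = 120
Hence H_5(x) = 32 x^5 - 160 x^3 + 120 x.

H_5(x); series = 32 x^5 - 160 x^3 + 120 x


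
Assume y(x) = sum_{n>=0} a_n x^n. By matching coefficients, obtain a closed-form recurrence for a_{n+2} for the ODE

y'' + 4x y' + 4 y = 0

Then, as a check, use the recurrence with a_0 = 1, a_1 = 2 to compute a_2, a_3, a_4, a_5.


Substitute y = sum_n a_n x^n.
y''(x) has coefficient (n+2)(n+1) a_{n+2} at x^n;
4 x y'(x) has coefficient 4 n a_n at x^n (shift);
4 y(x) has coefficient 4 a_n at x^n.
Matching x^n: (n+2)(n+1) a_{n+2} + (4n + 4) a_n = 0.
Thus a_{n+2} = (-4n - 4) / ((n+1)(n+2)) * a_n.

Check with a_0 = 1, a_1 = 2 (apply the recurrence for n = 0, 1, 2, 3): a_0 = 1, a_1 = 2, a_2 = -2, a_3 = -8/3, a_4 = 2, a_5 = 32/15.

a_(n+2) = (-4n - 4) / ((n+1)(n+2)) * a_n; check: a_0 = 1, a_1 = 2, a_2 = -2, a_3 = -8/3, a_4 = 2, a_5 = 32/15


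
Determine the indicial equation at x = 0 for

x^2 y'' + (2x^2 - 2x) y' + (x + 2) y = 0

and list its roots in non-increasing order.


Divide by x^2 to reach normal form y'' + P_1(x) y' + P_2(x) y = 0 with P_1(x) = 2 - 2/x and P_2(x) = 1/x + 2/x^2.
x = 0 is a singular point because the y'-coefficient 2 - 2/x has a pole at x = 0 and the y-coefficient 1/x + 2/x^2 has a pole at x = 0.
It is a regular singular point because x P_1(x) = p(x) = 2x - 2 and x^2 P_2(x) = q(x) = x + 2 are polynomials, hence analytic at x = 0.
p(0) = -2,  q(0) = 2.
Indicial equation: r(r-1) + p(0) r + q(0) = 0, i.e. r^2 + (p(0) - 1) r + q(0) = 0, i.e. r^2 - 3 r + 2 = 0.
Discriminant: (-3)^2 - 4(2) = 1, so r = (3 ± 1)/2.
Solving: r_1 = 2, r_2 = 1.

indicial: r^2 - 3 r + 2 = 0; roots r_1 = 2, r_2 = 1


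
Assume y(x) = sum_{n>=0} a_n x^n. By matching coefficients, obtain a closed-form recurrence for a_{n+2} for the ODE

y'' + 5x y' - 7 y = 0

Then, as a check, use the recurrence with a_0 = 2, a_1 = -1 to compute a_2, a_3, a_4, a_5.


Substitute y = sum_n a_n x^n.
y''(x) has coefficient (n+2)(n+1) a_{n+2} at x^n;
5 x y'(x) has coefficient 5 n a_n at x^n (shift);
-7 y(x) has coefficient -7 a_n at x^n.
Matching x^n: (n+2)(n+1) a_{n+2} + (5n - 7) a_n = 0.
Thus a_{n+2} = (-5n + 7) / ((n+1)(n+2)) * a_n.

Check with a_0 = 2, a_1 = -1 (apply the recurrence for n = 0, 1, 2, 3): a_0 = 2, a_1 = -1, a_2 = 7, a_3 = -1/3, a_4 = -7/4, a_5 = 2/15.

a_(n+2) = (-5n + 7) / ((n+1)(n+2)) * a_n; check: a_0 = 2, a_1 = -1, a_2 = 7, a_3 = -1/3, a_4 = -7/4, a_5 = 2/15


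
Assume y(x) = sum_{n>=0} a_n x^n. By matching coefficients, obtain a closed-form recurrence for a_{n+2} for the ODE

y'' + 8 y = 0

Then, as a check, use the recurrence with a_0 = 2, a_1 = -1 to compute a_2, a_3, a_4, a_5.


Substitute y = sum_n a_n x^n into y'' + (const) y = 0.
y''(x) = sum_{n>=0} (n+2)(n+1) a_{n+2} x^n.
The ODE becomes sum_n [(n+2)(n+1) a_{n+2} + 8 a_n] x^n = 0.
Setting each coefficient to zero gives the recurrence:
  (n+2)(n+1) a_{n+2} + 8 a_n = 0,
  a_{n+2} = -8 / ((n+1)(n+2)) a_n.

Check with a_0 = 2, a_1 = -1 (apply the recurrence for n = 0, 1, 2, 3): a_0 = 2, a_1 = -1, a_2 = -8, a_3 = 4/3, a_4 = 16/3, a_5 = -8/15.

a_{n+2} = -8/((n+1)(n+2)) * a_n; check: a_0 = 2, a_1 = -1, a_2 = -8, a_3 = 4/3, a_4 = 16/3, a_5 = -8/15


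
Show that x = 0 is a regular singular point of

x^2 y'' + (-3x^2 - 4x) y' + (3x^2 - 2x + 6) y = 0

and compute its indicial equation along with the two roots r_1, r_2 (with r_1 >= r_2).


Divide by x^2 to reach normal form y'' + P_1(x) y' + P_2(x) y = 0 with P_1(x) = -3 - 4/x and P_2(x) = 3 - 2/x + 6/x^2.
x = 0 is a singular point because the y'-coefficient -3 - 4/x has a pole at x = 0 and the y-coefficient 3 - 2/x + 6/x^2 has a pole at x = 0.
It is a regular singular point because x P_1(x) = p(x) = -3x - 4 and x^2 P_2(x) = q(x) = 3x^2 - 2x + 6 are polynomials, hence analytic at x = 0.
p(0) = -4,  q(0) = 6.
Indicial equation: r(r-1) + p(0) r + q(0) = 0, i.e. r^2 + (p(0) - 1) r + q(0) = 0, i.e. r^2 - 5 r + 6 = 0.
Discriminant: (-5)^2 - 4(6) = 1, so r = (5 ± 1)/2.
Solving: r_1 = 3, r_2 = 2.

indicial: r^2 - 5 r + 6 = 0; roots r_1 = 3, r_2 = 2


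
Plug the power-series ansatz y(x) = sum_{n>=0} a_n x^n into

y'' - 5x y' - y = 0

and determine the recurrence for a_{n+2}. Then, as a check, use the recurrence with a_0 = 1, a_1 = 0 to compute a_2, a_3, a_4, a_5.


Substitute y = sum_n a_n x^n.
y''(x) has coefficient (n+2)(n+1) a_{n+2} at x^n;
-5 x y'(x) has coefficient -5 n a_n at x^n (shift);
-y(x) has coefficient -1 a_n at x^n.
Matching x^n: (n+2)(n+1) a_{n+2} + (-5n - 1) a_n = 0.
Thus a_{n+2} = (5n + 1) / ((n+1)(n+2)) * a_n.

Check with a_0 = 1, a_1 = 0 (apply the recurrence for n = 0, 1, 2, 3): a_0 = 1, a_1 = 0, a_2 = 1/2, a_3 = 0, a_4 = 11/24, a_5 = 0.

a_(n+2) = (5n + 1) / ((n+1)(n+2)) * a_n; check: a_0 = 1, a_1 = 0, a_2 = 1/2, a_3 = 0, a_4 = 11/24, a_5 = 0


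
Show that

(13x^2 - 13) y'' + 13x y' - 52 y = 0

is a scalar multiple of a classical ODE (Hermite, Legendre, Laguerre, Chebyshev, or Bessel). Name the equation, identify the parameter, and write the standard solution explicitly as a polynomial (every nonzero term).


All three coefficients share the factor -13; dividing through by -13 gives  (1 - x^2) y'' - x y' + 4 y = 0.
This matches the Chebyshev equation (1 - x^2) y'' - x y' + n^2 y = 0 (note the -x y' term, not -2x y') with n^2 = 4, so n = 2; the polynomial solution is T_2(x).
With y = sum_k a_k x^k, matching x^k gives (k+2)(k+1) a_{k+2} = (k^2 - n^2) a_k = (k - 2)(k + 2) a_k. The right side vanishes at k = 2, so the series with the parity of 2 terminates at degree 2.
Standard normalization: leading coefficient of T_n is 2^(n-1), so a_2 = 2^1 = 2. Work downward with a_k = (k+1)(k+2) a_{k+2} / ((k - 2)(k + 2)):
  a_0 = (1)(2)(2) / ((0 - 2)(0 + 2)) = 4/(-4) = -1
Hence T_2(x) = 2 x^2 - 1.

T_2(x); series = 2 x^2 - 1


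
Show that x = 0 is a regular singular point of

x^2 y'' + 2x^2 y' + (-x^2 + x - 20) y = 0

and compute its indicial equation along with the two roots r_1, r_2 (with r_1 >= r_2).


Divide by x^2 to reach normal form y'' + P_1(x) y' + P_2(x) y = 0 with P_1(x) = 2 and P_2(x) = -1 + 1/x - 20/x^2.
x = 0 is a singular point because the y-coefficient -1 + 1/x - 20/x^2 has a pole at x = 0.
It is a regular singular point because x P_1(x) = p(x) = 2x and x^2 P_2(x) = q(x) = -x^2 + x - 20 are polynomials, hence analytic at x = 0.
p(0) = 0,  q(0) = -20.
Indicial equation: r(r-1) + p(0) r + q(0) = 0, i.e. r^2 + (p(0) - 1) r + q(0) = 0, i.e. r^2 - 1 r - 20 = 0.
Discriminant: (-1)^2 - 4(-20) = 81, so r = (1 ± 9)/2.
Solving: r_1 = 5, r_2 = -4.

indicial: r^2 - 1 r - 20 = 0; roots r_1 = 5, r_2 = -4


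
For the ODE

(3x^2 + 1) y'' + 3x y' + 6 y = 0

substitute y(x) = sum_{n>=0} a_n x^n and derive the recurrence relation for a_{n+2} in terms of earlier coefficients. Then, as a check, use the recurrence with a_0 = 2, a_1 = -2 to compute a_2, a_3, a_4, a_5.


Substitute y = sum_n a_n x^n.
(1 + 3 x^2) y'' contributes (n+2)(n+1) a_{n+2} + 3 n(n-1) a_n at x^n.
3 x y'(x) contributes 3 n a_n at x^n.
6 y(x) contributes 6 a_n at x^n.
Matching x^n: (n+2)(n+1) a_{n+2} + (3 n(n-1) + 3 n + 6) a_n = 0.
Thus a_{n+2} = (-3 n(n-1) - 3 n - 6) / ((n+1)(n+2)) * a_n.

Check with a_0 = 2, a_1 = -2 (apply the recurrence for n = 0, 1, 2, 3): a_0 = 2, a_1 = -2, a_2 = -6, a_3 = 3, a_4 = 9, a_5 = -99/20.

a_(n+2) = (-3 n(n-1) - 3 n - 6) / ((n+1)(n+2)) * a_n; check: a_0 = 2, a_1 = -2, a_2 = -6, a_3 = 3, a_4 = 9, a_5 = -99/20


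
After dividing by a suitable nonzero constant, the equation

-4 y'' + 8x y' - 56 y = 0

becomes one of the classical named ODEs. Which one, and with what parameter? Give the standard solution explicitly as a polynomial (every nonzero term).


All three coefficients share the factor -4; dividing through by -4 gives  y'' - 2x y' + 14 y = 0.
This matches the Hermite equation y'' - 2x y' + 2n y = 0 with 2n = 14, so n = 7; the polynomial solution is H_7(x).
With y = sum_k a_k x^k, matching x^k gives (k+2)(k+1) a_{k+2} = 2(k - n) a_k = 2(k - 7) a_k. The right side vanishes at k = 7, so the series with the parity of 7 terminates at degree 7.
Standard normalization: leading coefficient of H_n is 2^n, so a_7 = 2^7 = 128. Work downward with a_k = (k+1)(k+2) a_{k+2} / (2(k - n)):
  a_5 = (6)(7)(128) / (2(5 - 7)) = 5376/(-4) = -1344
  a_3 = (4)(5)(-1344) / (2(3 - 7)) = -26880/(-8) = 3360
  a_1 = (2)(3)(3360) / (2(1 - 7)) = 20160/(-12) = -1680
Hence H_7(x) = 128 x^7 - 1344 x^5 + 3360 x^3 - 1680 x.

H_7(x); series = 128 x^7 - 1344 x^5 + 3360 x^3 - 1680 x


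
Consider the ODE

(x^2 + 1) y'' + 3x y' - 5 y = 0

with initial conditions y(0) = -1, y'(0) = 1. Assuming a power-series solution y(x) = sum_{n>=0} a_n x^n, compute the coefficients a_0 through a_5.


Ansatz: y(x) = sum_{n>=0} a_n x^n, so y'(x) = sum_{n>=1} n a_n x^(n-1) and y''(x) = sum_{n>=2} n(n-1) a_n x^(n-2).
Substitute into P(x) y'' + Q(x) y' + R(x) y = 0 with P(x) = x^2 + 1, Q(x) = 3x, R(x) = -5, and match powers of x.
Initial conditions: a_0 = -1, a_1 = 1.
Setting the coefficient of each power of x to zero and solving order by order (substituting the coefficients already found):
  x^0: 2 a_2 - 5 a_0 = 0  ->  2 a_2 = 5 a_0 = -5  ->  a_2 = -5/2
  x^1: 6 a_3 - 2 a_1 = 0  ->  6 a_3 = 2 a_1 = 2  ->  a_3 = 1/3
  x^2: 12 a_4 + 3 a_2 = 0  ->  12 a_4 = -3 a_2 = 15/2  ->  a_4 = 5/8
  x^3: 20 a_5 + 10 a_3 = 0  ->  20 a_5 = -10 a_3 = -10/3  ->  a_5 = -1/6
Truncated series: y(x) = -1 + x - (5/2) x^2 + (1/3) x^3 + (5/8) x^4 - (1/6) x^5 + O(x^6).

a_0 = -1; a_1 = 1; a_2 = -5/2; a_3 = 1/3; a_4 = 5/8; a_5 = -1/6


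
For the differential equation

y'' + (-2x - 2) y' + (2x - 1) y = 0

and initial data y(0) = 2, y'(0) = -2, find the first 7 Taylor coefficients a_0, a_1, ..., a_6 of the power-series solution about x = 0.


Ansatz: y(x) = sum_{n>=0} a_n x^n, so y'(x) = sum_{n>=1} n a_n x^(n-1) and y''(x) = sum_{n>=2} n(n-1) a_n x^(n-2).
Substitute into P(x) y'' + Q(x) y' + R(x) y = 0 with P(x) = 1, Q(x) = -2x - 2, R(x) = 2x - 1, and match powers of x.
Initial conditions: a_0 = 2, a_1 = -2.
Setting the coefficient of each power of x to zero and solving order by order (substituting the coefficients already found):
  x^0: 2 a_2 - 2 a_1 - a_0 = 0  ->  2 a_2 = 2 a_1 + a_0 = -2  ->  a_2 = -1
  x^1: 6 a_3 - 4 a_2 - 3 a_1 + 2 a_0 = 0  ->  6 a_3 = 4 a_2 + 3 a_1 - 2 a_0 = -14  ->  a_3 = -7/3
  x^2: 12 a_4 - 6 a_3 - 5 a_2 + 2 a_1 = 0  ->  12 a_4 = 6 a_3 + 5 a_2 - 2 a_1 = -15  ->  a_4 = -5/4
  x^3: 20 a_5 - 8 a_4 - 7 a_3 + 2 a_2 = 0  ->  20 a_5 = 8 a_4 + 7 a_3 - 2 a_2 = -73/3  ->  a_5 = -73/60
  x^4: 30 a_6 - 10 a_5 - 9 a_4 + 2 a_3 = 0  ->  30 a_6 = 10 a_5 + 9 a_4 - 2 a_3 = -75/4  ->  a_6 = -5/8
Truncated series: y(x) = 2 - 2 x - x^2 - (7/3) x^3 - (5/4) x^4 - (73/60) x^5 - (5/8) x^6 + O(x^7).

a_0 = 2; a_1 = -2; a_2 = -1; a_3 = -7/3; a_4 = -5/4; a_5 = -73/60; a_6 = -5/8


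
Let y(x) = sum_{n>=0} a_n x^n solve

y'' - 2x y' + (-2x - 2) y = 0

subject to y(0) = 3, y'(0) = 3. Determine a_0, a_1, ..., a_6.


Ansatz: y(x) = sum_{n>=0} a_n x^n, so y'(x) = sum_{n>=1} n a_n x^(n-1) and y''(x) = sum_{n>=2} n(n-1) a_n x^(n-2).
Substitute into P(x) y'' + Q(x) y' + R(x) y = 0 with P(x) = 1, Q(x) = -2x, R(x) = -2x - 2, and match powers of x.
Initial conditions: a_0 = 3, a_1 = 3.
Setting the coefficient of each power of x to zero and solving order by order (substituting the coefficients already found):
  x^0: 2 a_2 - 2 a_0 = 0  ->  2 a_2 = 2 a_0 = 6  ->  a_2 = 3
  x^1: 6 a_3 - 4 a_1 - 2 a_0 = 0  ->  6 a_3 = 4 a_1 + 2 a_0 = 18  ->  a_3 = 3
  x^2: 12 a_4 - 6 a_2 - 2 a_1 = 0  ->  12 a_4 = 6 a_2 + 2 a_1 = 24  ->  a_4 = 2
  x^3: 20 a_5 - 8 a_3 - 2 a_2 = 0  ->  20 a_5 = 8 a_3 + 2 a_2 = 30  ->  a_5 = 3/2
  x^4: 30 a_6 - 10 a_4 - 2 a_3 = 0  ->  30 a_6 = 10 a_4 + 2 a_3 = 26  ->  a_6 = 13/15
Truncated series: y(x) = 3 + 3 x + 3 x^2 + 3 x^3 + 2 x^4 + (3/2) x^5 + (13/15) x^6 + O(x^7).

a_0 = 3; a_1 = 3; a_2 = 3; a_3 = 3; a_4 = 2; a_5 = 3/2; a_6 = 13/15


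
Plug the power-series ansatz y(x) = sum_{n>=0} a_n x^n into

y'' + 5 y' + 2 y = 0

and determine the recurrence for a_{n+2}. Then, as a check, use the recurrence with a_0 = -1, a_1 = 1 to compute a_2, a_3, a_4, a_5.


Substitute y = sum_n a_n x^n.
y''(x) has coefficient (n+2)(n+1) a_{n+2} at x^n;
5 y'(x) has coefficient 5 (n+1) a_{n+1} at x^n;
2 y(x) has coefficient 2 a_n at x^n.
Matching x^n: (n+2)(n+1) a_{n+2} + 5 (n+1) a_{n+1} + 2 a_n = 0.
Thus a_{n+2} = [-5 (n+1) a_{n+1} - 2 a_n] / ((n+1)(n+2)).

Check with a_0 = -1, a_1 = 1 (apply the recurrence for n = 0, 1, 2, 3): a_0 = -1, a_1 = 1, a_2 = -3/2, a_3 = 13/6, a_4 = -59/24, a_5 = 269/120.

a_(n+2) = [-5 (n+1) a_(n+1) - 2 a_n] / ((n+1)(n+2)); check: a_0 = -1, a_1 = 1, a_2 = -3/2, a_3 = 13/6, a_4 = -59/24, a_5 = 269/120


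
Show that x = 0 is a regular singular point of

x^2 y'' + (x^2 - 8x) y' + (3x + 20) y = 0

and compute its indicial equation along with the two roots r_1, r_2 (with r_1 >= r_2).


Divide by x^2 to reach normal form y'' + P_1(x) y' + P_2(x) y = 0 with P_1(x) = 1 - 8/x and P_2(x) = 3/x + 20/x^2.
x = 0 is a singular point because the y'-coefficient 1 - 8/x has a pole at x = 0 and the y-coefficient 3/x + 20/x^2 has a pole at x = 0.
It is a regular singular point because x P_1(x) = p(x) = x - 8 and x^2 P_2(x) = q(x) = 3x + 20 are polynomials, hence analytic at x = 0.
p(0) = -8,  q(0) = 20.
Indicial equation: r(r-1) + p(0) r + q(0) = 0, i.e. r^2 + (p(0) - 1) r + q(0) = 0, i.e. r^2 - 9 r + 20 = 0.
Discriminant: (-9)^2 - 4(20) = 1, so r = (9 ± 1)/2.
Solving: r_1 = 5, r_2 = 4.

indicial: r^2 - 9 r + 20 = 0; roots r_1 = 5, r_2 = 4


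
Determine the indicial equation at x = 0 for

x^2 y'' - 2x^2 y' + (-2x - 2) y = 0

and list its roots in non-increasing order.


Divide by x^2 to reach normal form y'' + P_1(x) y' + P_2(x) y = 0 with P_1(x) = -2 and P_2(x) = -2/x - 2/x^2.
x = 0 is a singular point because the y-coefficient -2/x - 2/x^2 has a pole at x = 0.
It is a regular singular point because x P_1(x) = p(x) = -2x and x^2 P_2(x) = q(x) = -2x - 2 are polynomials, hence analytic at x = 0.
p(0) = 0,  q(0) = -2.
Indicial equation: r(r-1) + p(0) r + q(0) = 0, i.e. r^2 + (p(0) - 1) r + q(0) = 0, i.e. r^2 - 1 r - 2 = 0.
Discriminant: (-1)^2 - 4(-2) = 9, so r = (1 ± 3)/2.
Solving: r_1 = 2, r_2 = -1.

indicial: r^2 - 1 r - 2 = 0; roots r_1 = 2, r_2 = -1


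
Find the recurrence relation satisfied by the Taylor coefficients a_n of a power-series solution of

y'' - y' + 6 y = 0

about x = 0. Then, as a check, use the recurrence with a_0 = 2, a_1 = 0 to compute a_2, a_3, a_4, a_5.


Substitute y = sum_n a_n x^n.
y''(x) has coefficient (n+2)(n+1) a_{n+2} at x^n;
-y'(x) has coefficient -(n+1) a_{n+1} at x^n;
6 y(x) has coefficient 6 a_n at x^n.
Matching x^n: (n+2)(n+1) a_{n+2} - (n+1) a_{n+1} + 6 a_n = 0.
Thus a_{n+2} = [(n+1) a_{n+1} - 6 a_n] / ((n+1)(n+2)).

Check with a_0 = 2, a_1 = 0 (apply the recurrence for n = 0, 1, 2, 3): a_0 = 2, a_1 = 0, a_2 = -6, a_3 = -2, a_4 = 5/2, a_5 = 11/10.

a_(n+2) = [(n+1) a_(n+1) - 6 a_n] / ((n+1)(n+2)); check: a_0 = 2, a_1 = 0, a_2 = -6, a_3 = -2, a_4 = 5/2, a_5 = 11/10


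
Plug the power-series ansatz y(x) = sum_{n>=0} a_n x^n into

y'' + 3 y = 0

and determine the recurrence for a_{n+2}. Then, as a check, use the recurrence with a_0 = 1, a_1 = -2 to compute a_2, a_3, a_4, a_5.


Substitute y = sum_n a_n x^n into y'' + (const) y = 0.
y''(x) = sum_{n>=0} (n+2)(n+1) a_{n+2} x^n.
The ODE becomes sum_n [(n+2)(n+1) a_{n+2} + 3 a_n] x^n = 0.
Setting each coefficient to zero gives the recurrence:
  (n+2)(n+1) a_{n+2} + 3 a_n = 0,
  a_{n+2} = -3 / ((n+1)(n+2)) a_n.

Check with a_0 = 1, a_1 = -2 (apply the recurrence for n = 0, 1, 2, 3): a_0 = 1, a_1 = -2, a_2 = -3/2, a_3 = 1, a_4 = 3/8, a_5 = -3/20.

a_{n+2} = -3/((n+1)(n+2)) * a_n; check: a_0 = 1, a_1 = -2, a_2 = -3/2, a_3 = 1, a_4 = 3/8, a_5 = -3/20


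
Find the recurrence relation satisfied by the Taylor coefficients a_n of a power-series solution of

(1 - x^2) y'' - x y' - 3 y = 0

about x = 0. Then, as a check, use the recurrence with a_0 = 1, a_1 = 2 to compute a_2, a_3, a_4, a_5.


Substitute y = sum_n a_n x^n.
(1 - 1 x^2) y'' contributes (n+2)(n+1) a_{n+2} - n(n-1) a_n at x^n.
-x y'(x) contributes -n a_n at x^n.
-3 y(x) contributes -3 a_n at x^n.
Matching x^n: (n+2)(n+1) a_{n+2} + (-n(n-1) - n - 3) a_n = 0.
Thus a_{n+2} = (n(n-1) + n + 3) / ((n+1)(n+2)) * a_n.

Check with a_0 = 1, a_1 = 2 (apply the recurrence for n = 0, 1, 2, 3): a_0 = 1, a_1 = 2, a_2 = 3/2, a_3 = 4/3, a_4 = 7/8, a_5 = 4/5.

a_(n+2) = (n(n-1) + n + 3) / ((n+1)(n+2)) * a_n; check: a_0 = 1, a_1 = 2, a_2 = 3/2, a_3 = 4/3, a_4 = 7/8, a_5 = 4/5


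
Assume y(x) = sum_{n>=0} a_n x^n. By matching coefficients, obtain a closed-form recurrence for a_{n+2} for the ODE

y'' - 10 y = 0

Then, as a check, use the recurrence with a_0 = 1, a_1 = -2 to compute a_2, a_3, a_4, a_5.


Substitute y = sum_n a_n x^n into y'' + (const) y = 0.
y''(x) = sum_{n>=0} (n+2)(n+1) a_{n+2} x^n.
The ODE becomes sum_n [(n+2)(n+1) a_{n+2} - 10 a_n] x^n = 0.
Setting each coefficient to zero gives the recurrence:
  (n+2)(n+1) a_{n+2} - 10 a_n = 0,
  a_{n+2} = 10 / ((n+1)(n+2)) a_n.

Check with a_0 = 1, a_1 = -2 (apply the recurrence for n = 0, 1, 2, 3): a_0 = 1, a_1 = -2, a_2 = 5, a_3 = -10/3, a_4 = 25/6, a_5 = -5/3.

a_{n+2} = 10/((n+1)(n+2)) * a_n; check: a_0 = 1, a_1 = -2, a_2 = 5, a_3 = -10/3, a_4 = 25/6, a_5 = -5/3


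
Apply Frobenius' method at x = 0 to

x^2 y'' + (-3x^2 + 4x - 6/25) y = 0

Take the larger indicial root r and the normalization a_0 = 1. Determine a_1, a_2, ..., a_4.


Write in Frobenius form y'' + (p(x)/x) y' + (q(x)/x^2) y = 0:
  p(x) = 0,  q(x) = -3x^2 + 4x - 6/25.
Indicial equation: r(r-1) + (0) r + (-6/25) = 0 -> roots r_1 = 6/5, r_2 = -1/5.
Take r = r_1 = 6/5. Let y(x) = x^r sum_{n>=0} a_n x^n with a_0 = 1.
Substitute y = x^r sum a_n x^n and match x^{r+n}. The recurrence is
  D(n) a_n + 4 a_{n-1} - 3 a_{n-2} = 0,  where D(n) = (r+n)(r+n-1) + (0)(r+n) + (-6/25).
  a_n = [-4 a_{n-1} + 3 a_{n-2}] / D(n).
Since the indicial polynomial factors as (r - r_1)(r - r_2), D(n) = (r_1 + n - r_1)(r_1 + n - r_2) = n(n + 7/5).
Evaluating step by step (a_0 = 1):
  n = 1: D(1) = 1(1 + 7/5) = 12/5; numerator = -4(1) = -4; a_1 = (-4)/(12/5) = -5/3
  n = 2: D(2) = 2(2 + 7/5) = 34/5; numerator = -4(-5/3) + 3(1) = 29/3; a_2 = (29/3)/(34/5) = 145/102
  n = 3: D(3) = 3(3 + 7/5) = 66/5; numerator = -4(145/102) + 3(-5/3) = -545/51; a_3 = (-545/51)/(66/5) = -2725/3366
  n = 4: D(4) = 4(4 + 7/5) = 108/5; numerator = -4(-2725/3366) + 3(145/102) = 25255/3366; a_4 = (25255/3366)/(108/5) = 126275/363528

r = 6/5; a_0 = 1; a_1 = -5/3; a_2 = 145/102; a_3 = -2725/3366; a_4 = 126275/363528


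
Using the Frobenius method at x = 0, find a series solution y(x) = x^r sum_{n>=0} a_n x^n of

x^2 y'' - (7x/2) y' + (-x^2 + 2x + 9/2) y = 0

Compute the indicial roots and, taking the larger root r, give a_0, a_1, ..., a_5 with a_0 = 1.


Write in Frobenius form y'' + (p(x)/x) y' + (q(x)/x^2) y = 0:
  p(x) = -7/2,  q(x) = -x^2 + 2x + 9/2.
Indicial equation: r(r-1) + (-7/2) r + (9/2) = 0 -> roots r_1 = 3, r_2 = 3/2.
Take r = r_1 = 3. Let y(x) = x^r sum_{n>=0} a_n x^n with a_0 = 1.
Substitute y = x^r sum a_n x^n and match x^{r+n}. The recurrence is
  D(n) a_n + 2 a_{n-1} - 1 a_{n-2} = 0,  where D(n) = (r+n)(r+n-1) + (-7/2)(r+n) + (9/2).
  a_n = [-2 a_{n-1} + 1 a_{n-2}] / D(n).
Since the indicial polynomial factors as (r - r_1)(r - r_2), D(n) = (r_1 + n - r_1)(r_1 + n - r_2) = n(n + 3/2).
Evaluating step by step (a_0 = 1):
  n = 1: D(1) = 1(1 + 3/2) = 5/2; numerator = -2(1) = -2; a_1 = (-2)/(5/2) = -4/5
  n = 2: D(2) = 2(2 + 3/2) = 7; numerator = -2(-4/5) + 1(1) = 13/5; a_2 = (13/5)/(7) = 13/35
  n = 3: D(3) = 3(3 + 3/2) = 27/2; numerator = -2(13/35) + 1(-4/5) = -54/35; a_3 = (-54/35)/(27/2) = -4/35
  n = 4: D(4) = 4(4 + 3/2) = 22; numerator = -2(-4/35) + 1(13/35) = 3/5; a_4 = (3/5)/(22) = 3/110
  n = 5: D(5) = 5(5 + 3/2) = 65/2; numerator = -2(3/110) + 1(-4/35) = -13/77; a_5 = (-13/77)/(65/2) = -2/385

r = 3; a_0 = 1; a_1 = -4/5; a_2 = 13/35; a_3 = -4/35; a_4 = 3/110; a_5 = -2/385


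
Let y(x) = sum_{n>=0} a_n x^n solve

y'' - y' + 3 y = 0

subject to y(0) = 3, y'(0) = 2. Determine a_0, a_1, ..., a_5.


Ansatz: y(x) = sum_{n>=0} a_n x^n, so y'(x) = sum_{n>=1} n a_n x^(n-1) and y''(x) = sum_{n>=2} n(n-1) a_n x^(n-2).
Substitute into P(x) y'' + Q(x) y' + R(x) y = 0 with P(x) = 1, Q(x) = -1, R(x) = 3, and match powers of x.
Initial conditions: a_0 = 3, a_1 = 2.
Setting the coefficient of each power of x to zero and solving order by order (substituting the coefficients already found):
  x^0: 2 a_2 - a_1 + 3 a_0 = 0  ->  2 a_2 = a_1 - 3 a_0 = -7  ->  a_2 = -7/2
  x^1: 6 a_3 - 2 a_2 + 3 a_1 = 0  ->  6 a_3 = 2 a_2 - 3 a_1 = -13  ->  a_3 = -13/6
  x^2: 12 a_4 - 3 a_3 + 3 a_2 = 0  ->  12 a_4 = 3 a_3 - 3 a_2 = 4  ->  a_4 = 1/3
  x^3: 20 a_5 - 4 a_4 + 3 a_3 = 0  ->  20 a_5 = 4 a_4 - 3 a_3 = 47/6  ->  a_5 = 47/120
Truncated series: y(x) = 3 + 2 x - (7/2) x^2 - (13/6) x^3 + (1/3) x^4 + (47/120) x^5 + O(x^6).

a_0 = 3; a_1 = 2; a_2 = -7/2; a_3 = -13/6; a_4 = 1/3; a_5 = 47/120


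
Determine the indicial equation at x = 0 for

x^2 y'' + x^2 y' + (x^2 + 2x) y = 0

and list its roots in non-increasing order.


Divide by x^2 to reach normal form y'' + P_1(x) y' + P_2(x) y = 0 with P_1(x) = 1 and P_2(x) = 1 + 2/x.
x = 0 is a singular point because the y-coefficient 1 + 2/x has a pole at x = 0.
It is a regular singular point because x P_1(x) = p(x) = x and x^2 P_2(x) = q(x) = x^2 + 2x are polynomials, hence analytic at x = 0.
p(0) = 0,  q(0) = 0.
Indicial equation: r(r-1) + p(0) r + q(0) = 0, i.e. r^2 + (p(0) - 1) r + q(0) = 0, i.e. r^2 - 1 r = 0.
Discriminant: (-1)^2 - 4(0) = 1, so r = (1 ± 1)/2.
Solving: r_1 = 1, r_2 = 0.

indicial: r^2 - 1 r = 0; roots r_1 = 1, r_2 = 0


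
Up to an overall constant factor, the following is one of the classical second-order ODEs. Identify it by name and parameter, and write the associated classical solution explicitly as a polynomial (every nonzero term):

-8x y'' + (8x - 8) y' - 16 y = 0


All three coefficients share the factor -8; dividing through by -8 gives  x y'' + (1 - x) y' + 2 y = 0.
This matches the Laguerre equation x y'' + (1 - x) y' + n y = 0 with n = 2; the polynomial solution is L_2(x).
With y = sum_k a_k x^k, matching x^k gives (k+1)k a_{k+1} + (k+1) a_{k+1} - k a_k + n a_k = 0, i.e. (k+1)^2 a_{k+1} = (k - n) a_k = (k - 2) a_k. The right side vanishes at k = 2, so the series terminates at degree 2.
Standard normalization L_n(0) = 1 gives a_0 = 1. Work upward with a_{k+1} = (k - 2) a_k / (k+1)^2:
  a_1 = (0 - 2)(1) / 1^2 = -2/1 = -2
  a_2 = (1 - 2)(-2) / 2^2 = 2/4 = 1/2
Hence L_2(x) = x^2/2 - 2 x + 1.

L_2(x); series = x^2/2 - 2 x + 1


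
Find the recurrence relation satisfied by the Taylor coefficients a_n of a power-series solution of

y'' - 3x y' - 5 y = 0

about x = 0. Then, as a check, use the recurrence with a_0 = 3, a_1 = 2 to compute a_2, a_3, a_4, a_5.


Substitute y = sum_n a_n x^n.
y''(x) has coefficient (n+2)(n+1) a_{n+2} at x^n;
-3 x y'(x) has coefficient -3 n a_n at x^n (shift);
-5 y(x) has coefficient -5 a_n at x^n.
Matching x^n: (n+2)(n+1) a_{n+2} + (-3n - 5) a_n = 0.
Thus a_{n+2} = (3n + 5) / ((n+1)(n+2)) * a_n.

Check with a_0 = 3, a_1 = 2 (apply the recurrence for n = 0, 1, 2, 3): a_0 = 3, a_1 = 2, a_2 = 15/2, a_3 = 8/3, a_4 = 55/8, a_5 = 28/15.

a_(n+2) = (3n + 5) / ((n+1)(n+2)) * a_n; check: a_0 = 3, a_1 = 2, a_2 = 15/2, a_3 = 8/3, a_4 = 55/8, a_5 = 28/15


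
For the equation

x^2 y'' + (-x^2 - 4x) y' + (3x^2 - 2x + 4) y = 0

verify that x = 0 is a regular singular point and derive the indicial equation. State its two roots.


Divide by x^2 to reach normal form y'' + P_1(x) y' + P_2(x) y = 0 with P_1(x) = -1 - 4/x and P_2(x) = 3 - 2/x + 4/x^2.
x = 0 is a singular point because the y'-coefficient -1 - 4/x has a pole at x = 0 and the y-coefficient 3 - 2/x + 4/x^2 has a pole at x = 0.
It is a regular singular point because x P_1(x) = p(x) = -x - 4 and x^2 P_2(x) = q(x) = 3x^2 - 2x + 4 are polynomials, hence analytic at x = 0.
p(0) = -4,  q(0) = 4.
Indicial equation: r(r-1) + p(0) r + q(0) = 0, i.e. r^2 + (p(0) - 1) r + q(0) = 0, i.e. r^2 - 5 r + 4 = 0.
Discriminant: (-5)^2 - 4(4) = 9, so r = (5 ± 3)/2.
Solving: r_1 = 4, r_2 = 1.

indicial: r^2 - 5 r + 4 = 0; roots r_1 = 4, r_2 = 1


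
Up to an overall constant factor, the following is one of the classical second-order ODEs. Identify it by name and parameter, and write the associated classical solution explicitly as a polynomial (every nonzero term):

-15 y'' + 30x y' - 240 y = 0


All three coefficients share the factor -15; dividing through by -15 gives  y'' - 2x y' + 16 y = 0.
This matches the Hermite equation y'' - 2x y' + 2n y = 0 with 2n = 16, so n = 8; the polynomial solution is H_8(x).
With y = sum_k a_k x^k, matching x^k gives (k+2)(k+1) a_{k+2} = 2(k - n) a_k = 2(k - 8) a_k. The right side vanishes at k = 8, so the series with the parity of 8 terminates at degree 8.
Standard normalization: leading coefficient of H_n is 2^n, so a_8 = 2^8 = 256. Work downward with a_k = (k+1)(k+2) a_{k+2} / (2(k - n)):
  a_6 = (7)(8)(256) / (2(6 - 8)) = 14336/(-4) = -3584
  a_4 = (5)(6)(-3584) / (2(4 - 8)) = -107520/(-8) = 13440
  a_2 = (3)(4)(13440) / (2(2 - 8)) = 161280/(-12) = -13440
  a_0 = (1)(2)(-13440) / (2(0 - 8)) = -26880/(-16) = 1680
Hence H_8(x) = 256 x^8 - 3584 x^6 + 13440 x^4 - 13440 x^2 + 1680.

H_8(x); series = 256 x^8 - 3584 x^6 + 13440 x^4 - 13440 x^2 + 1680


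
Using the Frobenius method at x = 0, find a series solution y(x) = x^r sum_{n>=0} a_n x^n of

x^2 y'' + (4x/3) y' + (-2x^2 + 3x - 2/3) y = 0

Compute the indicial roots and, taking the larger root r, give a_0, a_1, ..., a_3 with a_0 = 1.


Write in Frobenius form y'' + (p(x)/x) y' + (q(x)/x^2) y = 0:
  p(x) = 4/3,  q(x) = -2x^2 + 3x - 2/3.
Indicial equation: r(r-1) + (4/3) r + (-2/3) = 0 -> roots r_1 = 2/3, r_2 = -1.
Take r = r_1 = 2/3. Let y(x) = x^r sum_{n>=0} a_n x^n with a_0 = 1.
Substitute y = x^r sum a_n x^n and match x^{r+n}. The recurrence is
  D(n) a_n + 3 a_{n-1} - 2 a_{n-2} = 0,  where D(n) = (r+n)(r+n-1) + (4/3)(r+n) + (-2/3).
  a_n = [-3 a_{n-1} + 2 a_{n-2}] / D(n).
Since the indicial polynomial factors as (r - r_1)(r - r_2), D(n) = (r_1 + n - r_1)(r_1 + n - r_2) = n(n + 5/3).
Evaluating step by step (a_0 = 1):
  n = 1: D(1) = 1(1 + 5/3) = 8/3; numerator = -3(1) = -3; a_1 = (-3)/(8/3) = -9/8
  n = 2: D(2) = 2(2 + 5/3) = 22/3; numerator = -3(-9/8) + 2(1) = 43/8; a_2 = (43/8)/(22/3) = 129/176
  n = 3: D(3) = 3(3 + 5/3) = 14; numerator = -3(129/176) + 2(-9/8) = -783/176; a_3 = (-783/176)/(14) = -783/2464

r = 2/3; a_0 = 1; a_1 = -9/8; a_2 = 129/176; a_3 = -783/2464


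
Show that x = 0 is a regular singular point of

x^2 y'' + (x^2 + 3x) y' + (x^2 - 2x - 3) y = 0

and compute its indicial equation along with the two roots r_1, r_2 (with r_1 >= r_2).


Divide by x^2 to reach normal form y'' + P_1(x) y' + P_2(x) y = 0 with P_1(x) = 1 + 3/x and P_2(x) = 1 - 2/x - 3/x^2.
x = 0 is a singular point because the y'-coefficient 1 + 3/x has a pole at x = 0 and the y-coefficient 1 - 2/x - 3/x^2 has a pole at x = 0.
It is a regular singular point because x P_1(x) = p(x) = x + 3 and x^2 P_2(x) = q(x) = x^2 - 2x - 3 are polynomials, hence analytic at x = 0.
p(0) = 3,  q(0) = -3.
Indicial equation: r(r-1) + p(0) r + q(0) = 0, i.e. r^2 + (p(0) - 1) r + q(0) = 0, i.e. r^2 + 2 r - 3 = 0.
Discriminant: (2)^2 - 4(-3) = 16, so r = (-2 ± 4)/2.
Solving: r_1 = 1, r_2 = -3.

indicial: r^2 + 2 r - 3 = 0; roots r_1 = 1, r_2 = -3


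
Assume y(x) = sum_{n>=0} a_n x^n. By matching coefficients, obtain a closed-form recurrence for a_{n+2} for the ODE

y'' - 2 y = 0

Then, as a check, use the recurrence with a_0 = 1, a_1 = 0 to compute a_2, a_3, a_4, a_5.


Substitute y = sum_n a_n x^n into y'' + (const) y = 0.
y''(x) = sum_{n>=0} (n+2)(n+1) a_{n+2} x^n.
The ODE becomes sum_n [(n+2)(n+1) a_{n+2} - 2 a_n] x^n = 0.
Setting each coefficient to zero gives the recurrence:
  (n+2)(n+1) a_{n+2} - 2 a_n = 0,
  a_{n+2} = 2 / ((n+1)(n+2)) a_n.

Check with a_0 = 1, a_1 = 0 (apply the recurrence for n = 0, 1, 2, 3): a_0 = 1, a_1 = 0, a_2 = 1, a_3 = 0, a_4 = 1/6, a_5 = 0.

a_{n+2} = 2/((n+1)(n+2)) * a_n; check: a_0 = 1, a_1 = 0, a_2 = 1, a_3 = 0, a_4 = 1/6, a_5 = 0


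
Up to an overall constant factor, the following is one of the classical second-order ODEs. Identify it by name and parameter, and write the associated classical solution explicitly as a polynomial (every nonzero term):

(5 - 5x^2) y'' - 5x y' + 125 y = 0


All three coefficients share the factor 5; dividing through by 5 gives  (1 - x^2) y'' - x y' + 25 y = 0.
This matches the Chebyshev equation (1 - x^2) y'' - x y' + n^2 y = 0 (note the -x y' term, not -2x y') with n^2 = 25, so n = 5; the polynomial solution is T_5(x).
With y = sum_k a_k x^k, matching x^k gives (k+2)(k+1) a_{k+2} = (k^2 - n^2) a_k = (k - 5)(k + 5) a_k. The right side vanishes at k = 5, so the series with the parity of 5 terminates at degree 5.
Standard normalization: leading coefficient of T_n is 2^(n-1), so a_5 = 2^4 = 16. Work downward with a_k = (k+1)(k+2) a_{k+2} / ((k - 5)(k + 5)):
  a_3 = (4)(5)(16) / ((3 - 5)(3 + 5)) = 320/(-16) = -20
  a_1 = (2)(3)(-20) / ((1 - 5)(1 + 5)) = -120/(-24) = 5
Hence T_5(x) = 16 x^5 - 20 x^3 + 5 x.

T_5(x); series = 16 x^5 - 20 x^3 + 5 x


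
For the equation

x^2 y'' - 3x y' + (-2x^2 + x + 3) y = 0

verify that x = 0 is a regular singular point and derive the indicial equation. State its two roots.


Divide by x^2 to reach normal form y'' + P_1(x) y' + P_2(x) y = 0 with P_1(x) = -3/x and P_2(x) = -2 + 1/x + 3/x^2.
x = 0 is a singular point because the y'-coefficient -3/x has a pole at x = 0 and the y-coefficient -2 + 1/x + 3/x^2 has a pole at x = 0.
It is a regular singular point because x P_1(x) = p(x) = -3 and x^2 P_2(x) = q(x) = -2x^2 + x + 3 are polynomials, hence analytic at x = 0.
p(0) = -3,  q(0) = 3.
Indicial equation: r(r-1) + p(0) r + q(0) = 0, i.e. r^2 + (p(0) - 1) r + q(0) = 0, i.e. r^2 - 4 r + 3 = 0.
Discriminant: (-4)^2 - 4(3) = 4, so r = (4 ± 2)/2.
Solving: r_1 = 3, r_2 = 1.

indicial: r^2 - 4 r + 3 = 0; roots r_1 = 3, r_2 = 1


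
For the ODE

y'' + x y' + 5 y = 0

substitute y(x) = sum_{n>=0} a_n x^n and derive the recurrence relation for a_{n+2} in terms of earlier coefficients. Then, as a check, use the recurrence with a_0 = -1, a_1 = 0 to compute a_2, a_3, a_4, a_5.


Substitute y = sum_n a_n x^n.
y''(x) has coefficient (n+2)(n+1) a_{n+2} at x^n;
x y'(x) has coefficient n a_n at x^n (shift);
5 y(x) has coefficient 5 a_n at x^n.
Matching x^n: (n+2)(n+1) a_{n+2} + (n + 5) a_n = 0.
Thus a_{n+2} = (-n - 5) / ((n+1)(n+2)) * a_n.

Check with a_0 = -1, a_1 = 0 (apply the recurrence for n = 0, 1, 2, 3): a_0 = -1, a_1 = 0, a_2 = 5/2, a_3 = 0, a_4 = -35/24, a_5 = 0.

a_(n+2) = (-n - 5) / ((n+1)(n+2)) * a_n; check: a_0 = -1, a_1 = 0, a_2 = 5/2, a_3 = 0, a_4 = -35/24, a_5 = 0


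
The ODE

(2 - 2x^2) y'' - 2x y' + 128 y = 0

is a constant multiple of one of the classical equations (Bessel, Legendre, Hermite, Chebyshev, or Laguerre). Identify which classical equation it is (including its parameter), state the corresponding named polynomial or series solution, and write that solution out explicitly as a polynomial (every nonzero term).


All three coefficients share the factor 2; dividing through by 2 gives  (1 - x^2) y'' - x y' + 64 y = 0.
This matches the Chebyshev equation (1 - x^2) y'' - x y' + n^2 y = 0 (note the -x y' term, not -2x y') with n^2 = 64, so n = 8; the polynomial solution is T_8(x).
With y = sum_k a_k x^k, matching x^k gives (k+2)(k+1) a_{k+2} = (k^2 - n^2) a_k = (k - 8)(k + 8) a_k. The right side vanishes at k = 8, so the series with the parity of 8 terminates at degree 8.
Standard normalization: leading coefficient of T_n is 2^(n-1), so a_8 = 2^7 = 128. Work downward with a_k = (k+1)(k+2) a_{k+2} / ((k - 8)(k + 8)):
  a_6 = (7)(8)(128) / ((6 - 8)(6 + 8)) = 7168/(-28) = -256
  a_4 = (5)(6)(-256) / ((4 - 8)(4 + 8)) = -7680/(-48) = 160
  a_2 = (3)(4)(160) / ((2 - 8)(2 + 8)) = 1920/(-60) = -32
  a_0 = (1)(2)(-32) / ((0 - 8)(0 + 8)) = -64/(-64) = 1
Hence T_8(x) = 128 x^8 - 256 x^6 + 160 x^4 - 32 x^2 + 1.

T_8(x); series = 128 x^8 - 256 x^6 + 160 x^4 - 32 x^2 + 1
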